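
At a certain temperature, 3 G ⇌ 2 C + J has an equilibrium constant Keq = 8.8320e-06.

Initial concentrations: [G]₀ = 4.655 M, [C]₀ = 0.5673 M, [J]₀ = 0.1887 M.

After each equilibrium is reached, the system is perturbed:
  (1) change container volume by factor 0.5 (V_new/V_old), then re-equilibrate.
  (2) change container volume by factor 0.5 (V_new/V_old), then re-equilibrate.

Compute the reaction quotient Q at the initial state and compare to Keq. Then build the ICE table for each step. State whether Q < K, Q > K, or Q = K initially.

Q₀ = 6.0206e-04; Q > K (proceeds reverse)

Q₀ = 6.0206e-04 vs Keq = 8.8320e-06 ⇒ Q>K, reverse
Step 1:
                    G           C           J
  Initial       4.655      0.5673      0.1887
  Change       0.4999     -0.3332     -0.1666
  Equil         5.155      0.2341     0.02208
  solve Keq expr → x = -0.1666; check Q = 8.8320e-06
Then change container volume by factor 0.5 (V_new/V_old).
Step 2:
                    G           C           J
  Initial       10.31      0.4681     0.04416
  Change            0           0           0
  Equil         10.31      0.4681     0.04416
  solve Keq expr → x = 0; check Q = 8.8320e-06
Then change container volume by factor 0.5 (V_new/V_old).
Step 3:
                    G           C           J
  Initial       20.62      0.9363     0.08833
  Change            0           0           0
  Equil         20.62      0.9363     0.08833
  solve Keq expr → x = 0; check Q = 8.8320e-06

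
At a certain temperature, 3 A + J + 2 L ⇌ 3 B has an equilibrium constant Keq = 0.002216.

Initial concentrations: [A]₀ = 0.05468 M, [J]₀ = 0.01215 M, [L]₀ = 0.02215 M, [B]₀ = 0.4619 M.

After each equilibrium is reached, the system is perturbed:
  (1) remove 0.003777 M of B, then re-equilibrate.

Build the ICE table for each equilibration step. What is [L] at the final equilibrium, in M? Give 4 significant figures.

Q₀ = 1.0112e+08 vs Keq = 0.002216 ⇒ Q>K, reverse
Step 1:
                   A          J          L          B
  I          0.05468    0.01215    0.02215     0.4619
  C           0.4454     0.1485     0.2969    -0.4454
  E              0.5     0.1606     0.3191    0.01655
  solve Keq expr → x = -0.1485; check Q = 0.002216
Then remove 0.003777 M of B.
Step 2:
                   A          J          L          B
  I              0.5     0.1606     0.3191    0.01277
  C        -0.003539   -0.00118  -0.002359   0.003539
  E           0.4965     0.1594     0.3167    0.01631
  solve Keq expr → x = 0.00118; check Q = 0.002216

[L]_eq = 0.3167 M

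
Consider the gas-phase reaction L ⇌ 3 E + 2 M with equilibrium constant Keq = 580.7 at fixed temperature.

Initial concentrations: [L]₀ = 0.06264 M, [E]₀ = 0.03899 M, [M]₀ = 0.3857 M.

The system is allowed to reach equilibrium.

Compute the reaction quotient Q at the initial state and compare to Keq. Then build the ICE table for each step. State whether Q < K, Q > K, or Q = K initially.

Q₀ = 1.4077e-04; Q < K (proceeds forward)

Q₀ = 1.4077e-04 vs Keq = 580.7 ⇒ Q<K, forward
Step 1:
                  L         E         M
  init      0.06264   0.03899    0.3857
  Δ        -0.06263    0.1879    0.1253
  eq      5.2518e-06    0.2269     0.511
  solve Keq expr → x = 0.06263; check Q = 580.7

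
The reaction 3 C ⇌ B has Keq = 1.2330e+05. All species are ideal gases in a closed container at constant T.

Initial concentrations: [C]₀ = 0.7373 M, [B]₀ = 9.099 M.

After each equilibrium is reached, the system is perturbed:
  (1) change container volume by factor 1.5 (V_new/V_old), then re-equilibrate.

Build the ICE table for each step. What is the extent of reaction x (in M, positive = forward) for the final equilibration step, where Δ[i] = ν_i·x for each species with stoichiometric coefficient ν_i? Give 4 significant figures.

x = -0.002915 M

Q₀ = 22.7 vs Keq = 1.2330e+05 ⇒ Q<K, forward
Step 1:
                    C           B
  I            0.7373       9.099
  C            -0.695      0.2317
  E            0.0423       9.331
  solve Keq expr → x = 0.2317; check Q = 1.2330e+05
Then change container volume by factor 1.5 (V_new/V_old).
Step 2:
                    C           B
  I            0.0282        6.22
  C          0.008746   -0.002915
  E           0.03694       6.218
  solve Keq expr → x = -0.002915; check Q = 1.2330e+05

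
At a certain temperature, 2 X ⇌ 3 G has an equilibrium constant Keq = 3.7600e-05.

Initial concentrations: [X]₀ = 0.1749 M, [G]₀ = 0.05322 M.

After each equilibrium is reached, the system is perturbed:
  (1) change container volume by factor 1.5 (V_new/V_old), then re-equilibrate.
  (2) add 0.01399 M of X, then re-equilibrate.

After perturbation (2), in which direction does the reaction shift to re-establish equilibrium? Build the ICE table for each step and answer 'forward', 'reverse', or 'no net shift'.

Direction: forward

Q₀ = 0.004928 vs Keq = 3.7600e-05 ⇒ Q>K, reverse
Step 1:
                    X           G
  Initial      0.1749     0.05322
  Change      0.02777    -0.04166
  Equil        0.2027     0.01156
  solve Keq expr → x = -0.01389; check Q = 3.7600e-05
Then change container volume by factor 1.5 (V_new/V_old).
Step 2:
                    X           G
  Initial      0.1351    0.007706
  Change  -7.2248e-04    0.001084
  Equil        0.1344     0.00879
  solve Keq expr → x = 3.6124e-04; check Q = 3.7600e-05
Then add 0.01399 M of X.
Step 3:
                    X           G
  Initial      0.1484     0.00879
  Change  -3.8897e-04  5.8346e-04
  Equil         0.148    0.009373
  solve Keq expr → x = 1.9449e-04; check Q = 3.7600e-05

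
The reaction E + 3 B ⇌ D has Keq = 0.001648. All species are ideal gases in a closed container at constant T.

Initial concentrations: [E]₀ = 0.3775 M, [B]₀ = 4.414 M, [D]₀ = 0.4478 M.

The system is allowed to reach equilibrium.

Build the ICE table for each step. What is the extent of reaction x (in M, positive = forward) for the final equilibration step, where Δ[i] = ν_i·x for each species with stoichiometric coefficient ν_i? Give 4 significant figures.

x = -0.287 M

Q₀ = 0.01379 vs Keq = 0.001648 ⇒ Q>K, reverse
Step 1:
                  E         B         D
  init       0.3775     4.414    0.4478
  Δ           0.287    0.8611    -0.287
  eq         0.6645     5.275    0.1608
  solve Keq expr → x = -0.287; check Q = 0.001648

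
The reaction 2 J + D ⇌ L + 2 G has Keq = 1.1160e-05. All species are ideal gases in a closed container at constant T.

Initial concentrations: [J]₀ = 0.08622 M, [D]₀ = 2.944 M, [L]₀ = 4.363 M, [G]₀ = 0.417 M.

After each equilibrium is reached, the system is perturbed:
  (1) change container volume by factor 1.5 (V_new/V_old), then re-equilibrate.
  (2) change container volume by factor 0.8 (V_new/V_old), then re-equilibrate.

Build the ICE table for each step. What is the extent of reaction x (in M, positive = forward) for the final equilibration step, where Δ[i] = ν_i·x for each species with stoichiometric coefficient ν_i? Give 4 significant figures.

Q₀ = 34.67 vs Keq = 1.1160e-05 ⇒ Q>K, reverse
Step 1:
                   J          D          L          G
  init       0.08622      2.944      4.363      0.417
  Δ           0.4155     0.2078    -0.2078    -0.4155
  eq          0.5018      3.152      4.155    0.00146
  solve Keq expr → x = -0.2078; check Q = 1.1160e-05
Then change container volume by factor 1.5 (V_new/V_old).
Step 2:
                   J          D          L          G
  init        0.3345      2.101       2.77 9.7323e-04
  Δ                0          0          0          0
  eq          0.3345      2.101       2.77 9.7323e-04
  solve Keq expr → x = 0; check Q = 1.1160e-05
Then change container volume by factor 0.8 (V_new/V_old).
Step 3:
                   J          D          L          G
  init        0.4181      2.626      3.463   0.001217
  Δ                0          0          0          0
  eq          0.4181      2.626      3.463   0.001217
  solve Keq expr → x = 0; check Q = 1.1160e-05

x = 0 M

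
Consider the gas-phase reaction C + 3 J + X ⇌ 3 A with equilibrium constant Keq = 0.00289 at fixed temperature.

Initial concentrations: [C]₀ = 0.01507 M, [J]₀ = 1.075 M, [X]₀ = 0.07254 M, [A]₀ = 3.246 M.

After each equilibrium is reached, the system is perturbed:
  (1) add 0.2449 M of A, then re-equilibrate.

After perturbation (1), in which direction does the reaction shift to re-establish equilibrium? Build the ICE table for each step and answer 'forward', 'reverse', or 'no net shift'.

Q₀ = 2.5184e+04 vs Keq = 0.00289 ⇒ Q>K, reverse
Step 1:
                  C         J         X         A
  Initial   0.01507     1.075   0.07254     3.246
  Change     0.9076     2.723    0.9076    -2.723
  Equil      0.9227     3.798    0.9802    0.5231
  solve Keq expr → x = -0.9076; check Q = 0.00289
Then add 0.2449 M of A.
Step 2:
                  C         J         X         A
  Initial    0.9227     3.798    0.9802     0.768
  Change    0.06454    0.1936   0.06454   -0.1936
  Equil      0.9872     3.991     1.045    0.5744
  solve Keq expr → x = -0.06454; check Q = 0.00289

Direction: reverse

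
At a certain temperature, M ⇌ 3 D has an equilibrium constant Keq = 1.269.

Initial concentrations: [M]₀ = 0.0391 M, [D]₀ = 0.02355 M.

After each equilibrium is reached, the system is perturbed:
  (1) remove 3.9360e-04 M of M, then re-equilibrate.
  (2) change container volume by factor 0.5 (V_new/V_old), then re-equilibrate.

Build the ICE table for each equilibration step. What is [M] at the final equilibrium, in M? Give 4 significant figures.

Q₀ = 3.3404e-04 vs Keq = 1.269 ⇒ Q<K, forward
Step 1:
                    M           D
  I            0.0391     0.02355
  C          -0.03716      0.1115
  E           0.00194       0.135
  solve Keq expr → x = 0.03716; check Q = 1.269
Then remove 3.9360e-04 M of M.
Step 2:
                    M           D
  I          0.001547       0.135
  C        3.4884e-04   -0.001047
  E          0.001895       0.134
  solve Keq expr → x = -3.4884e-04; check Q = 1.269
Then change container volume by factor 0.5 (V_new/V_old).
Step 3:
                    M           D
  I          0.003791       0.268
  C          0.007756    -0.02327
  E           0.01155      0.2447
  solve Keq expr → x = -0.007756; check Q = 1.269

[M]_eq = 0.01155 M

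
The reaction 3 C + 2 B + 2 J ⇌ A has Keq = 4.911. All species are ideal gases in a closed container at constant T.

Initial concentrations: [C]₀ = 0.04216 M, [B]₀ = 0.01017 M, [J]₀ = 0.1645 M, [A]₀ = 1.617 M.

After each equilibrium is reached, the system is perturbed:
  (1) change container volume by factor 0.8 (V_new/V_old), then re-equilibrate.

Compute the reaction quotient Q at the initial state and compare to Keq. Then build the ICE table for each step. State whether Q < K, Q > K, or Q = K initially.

Q₀ = 7.7096e+09; Q > K (proceeds reverse)

Q₀ = 7.7096e+09 vs Keq = 4.911 ⇒ Q>K, reverse
Step 1:
                    C           B           J           A
  I           0.04216     0.01017      0.1645       1.617
  C             0.954       0.636       0.636      -0.318
  E            0.9962      0.6462      0.8005       1.299
  solve Keq expr → x = -0.318; check Q = 4.911
Then change container volume by factor 0.8 (V_new/V_old).
Step 2:
                    C           B           J           A
  I             1.245      0.8077       1.001       1.624
  C           -0.2191      -0.146      -0.146     0.07302
  E             1.026      0.6617      0.8546       1.697
  solve Keq expr → x = 0.07302; check Q = 4.911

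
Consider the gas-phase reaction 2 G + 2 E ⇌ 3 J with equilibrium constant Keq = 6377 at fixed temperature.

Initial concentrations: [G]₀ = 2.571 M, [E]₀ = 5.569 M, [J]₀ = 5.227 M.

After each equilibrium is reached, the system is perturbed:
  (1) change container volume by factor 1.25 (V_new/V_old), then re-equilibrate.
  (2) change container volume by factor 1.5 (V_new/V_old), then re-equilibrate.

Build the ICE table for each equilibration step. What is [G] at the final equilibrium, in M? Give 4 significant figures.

Q₀ = 0.6966 vs Keq = 6377 ⇒ Q<K, forward
Step 1:
                   G          E          J
  init         2.571      5.569      5.227
  Δ           -2.464     -2.464      3.695
  eq          0.1075      3.105      8.922
  solve Keq expr → x = 1.232; check Q = 6377
Then change container volume by factor 1.25 (V_new/V_old).
Step 2:
                   G          E          J
  init       0.08597      2.484      7.138
  Δ         0.009495   0.009495   -0.01424
  eq         0.09547      2.494      7.124
  solve Keq expr → x = -0.004748; check Q = 6377
Then change container volume by factor 1.5 (V_new/V_old).
Step 3:
                   G          E          J
  init       0.06365      1.663      4.749
  Δ          0.01321    0.01321   -0.01981
  eq         0.07685      1.676      4.729
  solve Keq expr → x = -0.006603; check Q = 6377

[G]_eq = 0.07685 M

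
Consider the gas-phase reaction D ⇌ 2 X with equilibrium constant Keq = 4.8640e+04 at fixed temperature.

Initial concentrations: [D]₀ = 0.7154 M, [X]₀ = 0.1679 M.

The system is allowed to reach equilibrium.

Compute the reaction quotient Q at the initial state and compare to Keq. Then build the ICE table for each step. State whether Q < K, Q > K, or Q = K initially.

Q₀ = 0.03941 vs Keq = 4.8640e+04 ⇒ Q<K, forward
Step 1:
                   D          X
  Initial     0.7154     0.1679
  Change     -0.7153      1.431
  Equil   5.2539e-05      1.599
  solve Keq expr → x = 0.7153; check Q = 4.8640e+04

Q₀ = 0.03941; Q < K (proceeds forward)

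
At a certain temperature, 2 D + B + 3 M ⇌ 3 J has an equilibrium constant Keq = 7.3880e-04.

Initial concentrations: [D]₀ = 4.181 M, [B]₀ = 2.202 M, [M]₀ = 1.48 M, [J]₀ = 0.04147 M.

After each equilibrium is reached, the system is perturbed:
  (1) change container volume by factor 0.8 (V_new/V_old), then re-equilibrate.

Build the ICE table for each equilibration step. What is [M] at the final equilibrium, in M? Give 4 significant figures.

Q₀ = 5.7153e-07 vs Keq = 7.3880e-04 ⇒ Q<K, forward
Step 1:
                  D         B         M         J
  Initial     4.181     2.202      1.48   0.04147
  Change    -0.2009   -0.1004   -0.3013    0.3013
  Equil        3.98     2.102     1.179    0.3428
  solve Keq expr → x = 0.1004; check Q = 7.3880e-04
Then change container volume by factor 0.8 (V_new/V_old).
Step 2:
                  D         B         M         J
  Initial     4.975     2.627     1.473    0.4285
  Change   -0.04992  -0.02496  -0.07489   0.07489
  Equil       4.925     2.602     1.398    0.5034
  solve Keq expr → x = 0.02496; check Q = 7.3880e-04

[M]_eq = 1.398 M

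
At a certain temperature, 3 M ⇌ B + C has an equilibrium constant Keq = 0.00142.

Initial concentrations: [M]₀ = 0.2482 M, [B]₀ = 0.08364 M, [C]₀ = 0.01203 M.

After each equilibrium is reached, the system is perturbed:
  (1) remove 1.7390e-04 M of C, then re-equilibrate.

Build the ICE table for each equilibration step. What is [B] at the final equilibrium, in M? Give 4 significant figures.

[B]_eq = 0.07223 M

Q₀ = 0.06581 vs Keq = 0.00142 ⇒ Q>K, reverse
Step 1:
                    M           B           C
  Initial      0.2482     0.08364     0.01203
  Change      0.03475    -0.01158    -0.01158
  Equil         0.283     0.07206  4.4642e-04
  solve Keq expr → x = -0.01158; check Q = 0.00142
Then remove 1.7390e-04 M of C.
Step 2:
                    M           B           C
  Initial       0.283     0.07206  2.7252e-04
  Change  -5.1131e-04  1.7044e-04  1.7044e-04
  Equil        0.2824     0.07223  4.4296e-04
  solve Keq expr → x = 1.7044e-04; check Q = 0.00142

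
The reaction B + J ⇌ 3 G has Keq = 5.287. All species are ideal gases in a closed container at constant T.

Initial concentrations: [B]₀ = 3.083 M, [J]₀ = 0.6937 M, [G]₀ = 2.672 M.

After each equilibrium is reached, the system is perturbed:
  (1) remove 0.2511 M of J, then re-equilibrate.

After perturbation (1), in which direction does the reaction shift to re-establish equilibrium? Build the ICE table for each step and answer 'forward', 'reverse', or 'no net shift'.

Direction: reverse

Q₀ = 8.92 vs Keq = 5.287 ⇒ Q>K, reverse
Step 1:
                  B         J         G
  I           3.083    0.6937     2.672
  C         0.09985   0.09985   -0.2995
  E           3.183    0.7935     2.372
  solve Keq expr → x = -0.09985; check Q = 5.287
Then remove 0.2511 M of J.
Step 2:
                  B         J         G
  I           3.183    0.5424     2.372
  C         0.06331   0.06331   -0.1899
  E           3.246    0.6058     2.183
  solve Keq expr → x = -0.06331; check Q = 5.287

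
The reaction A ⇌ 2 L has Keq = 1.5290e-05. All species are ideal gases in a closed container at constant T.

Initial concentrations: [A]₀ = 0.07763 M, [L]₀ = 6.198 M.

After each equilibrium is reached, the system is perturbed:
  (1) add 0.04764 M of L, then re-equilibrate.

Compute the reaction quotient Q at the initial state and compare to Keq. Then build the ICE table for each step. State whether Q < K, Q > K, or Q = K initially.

Q₀ = 494.8; Q > K (proceeds reverse)

Q₀ = 494.8 vs Keq = 1.5290e-05 ⇒ Q>K, reverse
Step 1:
                   A          L
  I          0.07763      6.198
  C            3.096     -6.191
  E            3.173   0.006965
  solve Keq expr → x = -3.096; check Q = 1.5290e-05
Then add 0.04764 M of L.
Step 2:
                   A          L
  I            3.173    0.05461
  C          0.02381   -0.04761
  E            3.197   0.006992
  solve Keq expr → x = -0.02381; check Q = 1.5290e-05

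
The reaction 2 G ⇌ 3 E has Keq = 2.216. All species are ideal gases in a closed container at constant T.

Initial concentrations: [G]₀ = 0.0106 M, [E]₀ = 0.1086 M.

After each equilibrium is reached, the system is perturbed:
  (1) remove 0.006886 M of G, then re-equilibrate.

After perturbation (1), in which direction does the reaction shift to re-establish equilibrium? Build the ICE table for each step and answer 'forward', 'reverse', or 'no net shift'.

Q₀ = 11.4 vs Keq = 2.216 ⇒ Q>K, reverse
Step 1:
                  G         E
  Initial    0.0106    0.1086
  Change   0.009069   -0.0136
  Equil     0.01967     0.095
  solve Keq expr → x = -0.004534; check Q = 2.216
Then remove 0.006886 M of G.
Step 2:
                  G         E
  Initial   0.01278     0.095
  Change   0.004726 -0.007089
  Equil     0.01751   0.08791
  solve Keq expr → x = -0.002363; check Q = 2.216

Direction: reverse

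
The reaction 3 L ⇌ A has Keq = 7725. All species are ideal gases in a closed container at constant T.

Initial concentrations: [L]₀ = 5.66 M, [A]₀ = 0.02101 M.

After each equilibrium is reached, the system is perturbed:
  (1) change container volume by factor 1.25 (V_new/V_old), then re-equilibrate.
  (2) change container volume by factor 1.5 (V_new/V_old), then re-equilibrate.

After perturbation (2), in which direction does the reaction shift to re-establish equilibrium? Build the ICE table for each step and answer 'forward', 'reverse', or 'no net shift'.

Direction: reverse

Q₀ = 1.1587e-04 vs Keq = 7725 ⇒ Q<K, forward
Step 1:
                    L           A
  I              5.66     0.02101
  C            -5.597       1.866
  E           0.06251       1.887
  solve Keq expr → x = 1.866; check Q = 7725
Then change container volume by factor 1.25 (V_new/V_old).
Step 2:
                    L           A
  I           0.05001       1.509
  C          0.007987   -0.002662
  E           0.05799       1.507
  solve Keq expr → x = -0.002662; check Q = 7725
Then change container volume by factor 1.5 (V_new/V_old).
Step 3:
                    L           A
  I           0.03866       1.005
  C           0.01193   -0.003978
  E            0.0506       1.001
  solve Keq expr → x = -0.003978; check Q = 7725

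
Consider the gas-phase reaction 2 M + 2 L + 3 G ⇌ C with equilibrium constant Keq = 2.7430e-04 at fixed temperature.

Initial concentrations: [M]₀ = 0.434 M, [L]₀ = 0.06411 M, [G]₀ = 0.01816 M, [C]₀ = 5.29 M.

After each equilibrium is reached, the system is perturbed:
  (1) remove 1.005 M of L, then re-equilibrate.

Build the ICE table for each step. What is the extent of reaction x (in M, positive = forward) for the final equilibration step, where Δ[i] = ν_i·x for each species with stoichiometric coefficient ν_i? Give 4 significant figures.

Q₀ = 1.1410e+09 vs Keq = 2.7430e-04 ⇒ Q>K, reverse
Step 1:
                    M           L           G           C
  I             0.434     0.06411     0.01816        5.29
  C              3.13        3.13       4.696      -1.565
  E             3.564       3.195       4.714       3.725
  solve Keq expr → x = -1.565; check Q = 2.7430e-04
Then remove 1.005 M of L.
Step 2:
                    M           L           G           C
  I             3.564        2.19       4.714       3.725
  C            0.3096      0.3096      0.4644     -0.1548
  E             3.874       2.499       5.178        3.57
  solve Keq expr → x = -0.1548; check Q = 2.7430e-04

x = -0.1548 M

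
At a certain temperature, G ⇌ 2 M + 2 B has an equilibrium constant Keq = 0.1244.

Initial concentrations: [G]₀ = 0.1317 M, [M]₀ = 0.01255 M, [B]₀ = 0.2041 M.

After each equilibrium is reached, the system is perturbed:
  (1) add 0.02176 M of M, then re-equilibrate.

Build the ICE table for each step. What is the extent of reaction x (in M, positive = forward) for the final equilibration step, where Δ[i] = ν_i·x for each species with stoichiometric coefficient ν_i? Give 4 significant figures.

x = -0.004144 M

Q₀ = 4.9818e-05 vs Keq = 0.1244 ⇒ Q<K, forward
Step 1:
                   G          M          B
  init        0.1317    0.01255     0.2041
  Δ         -0.08904     0.1781     0.1781
  eq         0.04266     0.1906     0.3822
  solve Keq expr → x = 0.08904; check Q = 0.1244
Then add 0.02176 M of M.
Step 2:
                   G          M          B
  init       0.04266     0.2124     0.3822
  Δ         0.004144  -0.008289  -0.008289
  eq         0.04681     0.2041     0.3739
  solve Keq expr → x = -0.004144; check Q = 0.1244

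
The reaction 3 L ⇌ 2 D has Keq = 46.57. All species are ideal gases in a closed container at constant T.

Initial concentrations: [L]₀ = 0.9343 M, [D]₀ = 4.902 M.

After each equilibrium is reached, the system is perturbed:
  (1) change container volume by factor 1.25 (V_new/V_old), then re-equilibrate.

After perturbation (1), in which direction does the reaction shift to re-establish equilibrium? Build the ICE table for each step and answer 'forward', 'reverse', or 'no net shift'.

Direction: reverse

Q₀ = 29.46 vs Keq = 46.57 ⇒ Q<K, forward
Step 1:
                  L         D
  Initial    0.9343     4.902
  Change    -0.1233   0.08219
  Equil       0.811     4.984
  solve Keq expr → x = 0.0411; check Q = 46.57
Then change container volume by factor 1.25 (V_new/V_old).
Step 2:
                  L         D
  Initial    0.6488     3.987
  Change    0.04647  -0.03098
  Equil      0.6953     3.956
  solve Keq expr → x = -0.01549; check Q = 46.57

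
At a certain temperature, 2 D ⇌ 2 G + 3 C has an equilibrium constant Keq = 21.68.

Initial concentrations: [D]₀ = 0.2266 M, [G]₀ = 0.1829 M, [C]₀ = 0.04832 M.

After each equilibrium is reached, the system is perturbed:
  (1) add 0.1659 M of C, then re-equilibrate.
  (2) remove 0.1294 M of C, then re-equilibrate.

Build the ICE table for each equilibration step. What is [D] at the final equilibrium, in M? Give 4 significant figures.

Q₀ = 7.3500e-05 vs Keq = 21.68 ⇒ Q<K, forward
Step 1:
                   D          G          C
  init        0.2266     0.1829    0.04832
  Δ          -0.2084     0.2084     0.3126
  eq         0.01822     0.3913     0.3609
  solve Keq expr → x = 0.1042; check Q = 21.68
Then add 0.1659 M of C.
Step 2:
                   D          G          C
  init       0.01822     0.3913     0.5268
  Δ          0.01146   -0.01146   -0.01719
  eq         0.02968     0.3798     0.5096
  solve Keq expr → x = -0.005728; check Q = 21.68
Then remove 0.1294 M of C.
Step 3:
                   D          G          C
  init       0.02968     0.3798     0.3802
  Δ         -0.00904    0.00904    0.01356
  eq         0.02064     0.3889     0.3938
  solve Keq expr → x = 0.00452; check Q = 21.68

[D]_eq = 0.02064 M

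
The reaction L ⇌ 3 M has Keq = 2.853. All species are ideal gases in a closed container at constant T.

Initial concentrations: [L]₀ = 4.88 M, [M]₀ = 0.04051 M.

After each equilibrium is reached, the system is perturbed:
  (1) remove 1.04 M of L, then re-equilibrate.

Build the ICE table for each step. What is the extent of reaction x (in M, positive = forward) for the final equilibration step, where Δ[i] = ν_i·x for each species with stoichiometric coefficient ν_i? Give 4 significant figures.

Q₀ = 1.3623e-05 vs Keq = 2.853 ⇒ Q<K, forward
Step 1:
                  L         M
  Initial      4.88   0.04051
  Change    -0.7453     2.236
  Equil       4.135     2.276
  solve Keq expr → x = 0.7453; check Q = 2.853
Then remove 1.04 M of L.
Step 2:
                  L         M
  Initial     3.095     2.276
  Change    0.06506   -0.1952
  Equil        3.16     2.081
  solve Keq expr → x = -0.06506; check Q = 2.853

x = -0.06506 M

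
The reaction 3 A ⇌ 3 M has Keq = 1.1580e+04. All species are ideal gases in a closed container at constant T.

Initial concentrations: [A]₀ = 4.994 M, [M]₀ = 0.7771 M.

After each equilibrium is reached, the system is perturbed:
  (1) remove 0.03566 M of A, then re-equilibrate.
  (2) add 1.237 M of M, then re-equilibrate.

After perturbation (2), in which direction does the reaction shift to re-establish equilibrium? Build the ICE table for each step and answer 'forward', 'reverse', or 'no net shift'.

Q₀ = 0.003768 vs Keq = 1.1580e+04 ⇒ Q<K, forward
Step 1:
                    A           M
  I             4.994      0.7771
  C             -4.75        4.75
  E            0.2443       5.527
  solve Keq expr → x = 1.583; check Q = 1.1580e+04
Then remove 0.03566 M of A.
Step 2:
                    A           M
  I            0.2086       5.527
  C           0.03415    -0.03415
  E            0.2428       5.493
  solve Keq expr → x = -0.01138; check Q = 1.1580e+04
Then add 1.237 M of M.
Step 3:
                    A           M
  I            0.2428        6.73
  C           0.05236    -0.05236
  E            0.2951       6.677
  solve Keq expr → x = -0.01745; check Q = 1.1580e+04

Direction: reverse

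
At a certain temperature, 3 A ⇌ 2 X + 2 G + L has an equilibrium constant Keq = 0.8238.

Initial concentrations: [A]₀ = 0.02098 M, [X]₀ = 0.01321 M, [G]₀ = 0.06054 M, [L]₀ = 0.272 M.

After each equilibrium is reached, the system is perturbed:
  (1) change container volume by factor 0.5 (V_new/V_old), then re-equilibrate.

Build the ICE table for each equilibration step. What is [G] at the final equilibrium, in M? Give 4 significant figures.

[G]_eq = 0.1321 M

Q₀ = 0.01884 vs Keq = 0.8238 ⇒ Q<K, forward
Step 1:
                   A          X          G          L
  I          0.02098    0.01321    0.06054      0.272
  C         -0.01205   0.008036   0.008036   0.004018
  E         0.008926    0.02125    0.06858      0.276
  solve Keq expr → x = 0.004018; check Q = 0.8238
Then change container volume by factor 0.5 (V_new/V_old).
Step 2:
                   A          X          G          L
  I          0.01785    0.04249     0.1372      0.552
  C          0.00753   -0.00502   -0.00502   -0.00251
  E          0.02538    0.03747     0.1321     0.5495
  solve Keq expr → x = -0.00251; check Q = 0.8238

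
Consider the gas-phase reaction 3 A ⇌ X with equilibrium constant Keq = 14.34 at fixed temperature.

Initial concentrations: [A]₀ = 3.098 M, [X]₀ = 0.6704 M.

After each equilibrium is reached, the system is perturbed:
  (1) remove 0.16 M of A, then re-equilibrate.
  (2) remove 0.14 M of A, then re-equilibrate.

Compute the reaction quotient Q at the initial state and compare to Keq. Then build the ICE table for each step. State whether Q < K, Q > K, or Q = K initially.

Q₀ = 0.02255 vs Keq = 14.34 ⇒ Q<K, forward
Step 1:
                    A           X
  I             3.098      0.6704
  C            -2.622      0.8741
  E            0.4758       1.544
  solve Keq expr → x = 0.8741; check Q = 14.34
Then remove 0.16 M of A.
Step 2:
                    A           X
  I            0.3158       1.544
  C            0.1546    -0.05155
  E            0.4704       1.493
  solve Keq expr → x = -0.05155; check Q = 14.34
Then remove 0.14 M of A.
Step 3:
                    A           X
  I            0.3304       1.493
  C            0.1352    -0.04507
  E            0.4656       1.448
  solve Keq expr → x = -0.04507; check Q = 14.34

Q₀ = 0.02255; Q < K (proceeds forward)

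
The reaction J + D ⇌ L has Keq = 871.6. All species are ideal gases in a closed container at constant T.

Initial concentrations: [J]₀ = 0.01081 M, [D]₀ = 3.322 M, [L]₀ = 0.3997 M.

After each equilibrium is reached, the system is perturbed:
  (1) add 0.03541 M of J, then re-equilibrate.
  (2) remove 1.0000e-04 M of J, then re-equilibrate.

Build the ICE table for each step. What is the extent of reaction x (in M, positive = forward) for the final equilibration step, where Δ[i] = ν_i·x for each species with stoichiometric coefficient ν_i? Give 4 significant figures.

Q₀ = 11.13 vs Keq = 871.6 ⇒ Q<K, forward
Step 1:
                  J         D         L
  init      0.01081     3.322    0.3997
  Δ        -0.01067  -0.01067   0.01067
  eq      1.4218e-04     3.311    0.4104
  solve Keq expr → x = 0.01067; check Q = 871.6
Then add 0.03541 M of J.
Step 2:
                  J         D         L
  init      0.03555     3.311    0.4104
  Δ         -0.0354   -0.0354    0.0354
  eq      1.5612e-04     3.276    0.4458
  solve Keq expr → x = 0.0354; check Q = 871.6
Then remove 1.0000e-04 M of J.
Step 3:
                  J         D         L
  init    5.6118e-05     3.276    0.4458
  Δ       9.9960e-05 9.9960e-05 -9.9960e-05
  eq      1.5608e-04     3.276    0.4457
  solve Keq expr → x = -9.9960e-05; check Q = 871.6

x = -9.9960e-05 M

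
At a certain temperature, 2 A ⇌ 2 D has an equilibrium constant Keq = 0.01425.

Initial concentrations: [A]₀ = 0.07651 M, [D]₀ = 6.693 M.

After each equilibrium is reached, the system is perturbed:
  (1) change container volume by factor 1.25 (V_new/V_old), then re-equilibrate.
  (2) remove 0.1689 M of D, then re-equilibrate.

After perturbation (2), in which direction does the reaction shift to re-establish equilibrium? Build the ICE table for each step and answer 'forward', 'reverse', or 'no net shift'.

Q₀ = 7653 vs Keq = 0.01425 ⇒ Q>K, reverse
Step 1:
                  A         D
  init      0.07651     6.693
  Δ           5.971    -5.971
  eq          6.048    0.7219
  solve Keq expr → x = -2.986; check Q = 0.01425
Then change container volume by factor 1.25 (V_new/V_old).
Step 2:
                  A         D
  init        4.838    0.5775
  Δ               0         0
  eq          4.838    0.5775
  solve Keq expr → x = 0; check Q = 0.01425
Then remove 0.1689 M of D.
Step 3:
                  A         D
  init        4.838    0.4086
  Δ         -0.1509    0.1509
  eq          4.687    0.5595
  solve Keq expr → x = 0.07544; check Q = 0.01425

Direction: forward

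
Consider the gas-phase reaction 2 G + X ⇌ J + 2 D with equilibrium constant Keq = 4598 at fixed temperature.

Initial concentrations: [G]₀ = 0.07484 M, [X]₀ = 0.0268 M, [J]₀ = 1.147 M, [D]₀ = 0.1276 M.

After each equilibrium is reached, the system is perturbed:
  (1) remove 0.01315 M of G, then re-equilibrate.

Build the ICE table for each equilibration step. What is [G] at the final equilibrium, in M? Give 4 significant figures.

[G]_eq = 0.02677 M

Q₀ = 124.4 vs Keq = 4598 ⇒ Q<K, forward
Step 1:
                  G         X         J         D
  Initial   0.07484    0.0268     1.147    0.1276
  Change     -0.041   -0.0205    0.0205     0.041
  Equil     0.03384  0.006302     1.167    0.1686
  solve Keq expr → x = 0.0205; check Q = 4598
Then remove 0.01315 M of G.
Step 2:
                  G         X         J         D
  Initial   0.02069  0.006302     1.167    0.1686
  Change   0.006072  0.003036 -0.003036 -0.006072
  Equil     0.02677  0.009338     1.164    0.1625
  solve Keq expr → x = -0.003036; check Q = 4598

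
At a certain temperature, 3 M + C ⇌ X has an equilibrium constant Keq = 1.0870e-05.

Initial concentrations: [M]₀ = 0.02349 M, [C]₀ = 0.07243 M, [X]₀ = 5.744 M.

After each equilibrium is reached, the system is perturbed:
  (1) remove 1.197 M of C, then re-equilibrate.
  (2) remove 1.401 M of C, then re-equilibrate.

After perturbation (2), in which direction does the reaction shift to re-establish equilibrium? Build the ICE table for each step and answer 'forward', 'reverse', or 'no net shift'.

Q₀ = 6.1185e+06 vs Keq = 1.0870e-05 ⇒ Q>K, reverse
Step 1:
                   M          C          X
  Initial    0.02349    0.07243      5.744
  Change       16.43      5.476     -5.476
  Equil        16.45      5.548     0.2685
  solve Keq expr → x = -5.476; check Q = 1.0870e-05
Then remove 1.197 M of C.
Step 2:
                   M          C          X
  Initial      16.45      4.351     0.2685
  Change       0.149    0.04968   -0.04968
  Equil         16.6      4.401     0.2188
  solve Keq expr → x = -0.04968; check Q = 1.0870e-05
Then remove 1.401 M of C.
Step 3:
                   M          C          X
  Initial       16.6          3     0.2188
  Change      0.1844    0.06147   -0.06147
  Equil        16.78      3.061     0.1573
  solve Keq expr → x = -0.06147; check Q = 1.0870e-05

Direction: reverse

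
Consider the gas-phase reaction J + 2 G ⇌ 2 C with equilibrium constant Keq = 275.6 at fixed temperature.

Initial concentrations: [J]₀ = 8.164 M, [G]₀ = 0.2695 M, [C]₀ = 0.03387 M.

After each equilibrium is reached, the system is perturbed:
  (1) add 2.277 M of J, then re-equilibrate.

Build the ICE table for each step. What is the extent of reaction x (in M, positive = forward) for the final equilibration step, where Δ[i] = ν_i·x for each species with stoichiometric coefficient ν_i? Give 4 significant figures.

x = 3.6347e-04 M

Q₀ = 0.001935 vs Keq = 275.6 ⇒ Q<K, forward
Step 1:
                  J         G         C
  Initial     8.164    0.2695   0.03387
  Change    -0.1316   -0.2632    0.2632
  Equil       8.032  0.006314    0.2971
  solve Keq expr → x = 0.1316; check Q = 275.6
Then add 2.277 M of J.
Step 2:
                  J         G         C
  Initial     10.31  0.006314    0.2971
  Change  -3.6347e-04 -7.2694e-04 7.2694e-04
  Equil       10.31  0.005587    0.2978
  solve Keq expr → x = 3.6347e-04; check Q = 275.6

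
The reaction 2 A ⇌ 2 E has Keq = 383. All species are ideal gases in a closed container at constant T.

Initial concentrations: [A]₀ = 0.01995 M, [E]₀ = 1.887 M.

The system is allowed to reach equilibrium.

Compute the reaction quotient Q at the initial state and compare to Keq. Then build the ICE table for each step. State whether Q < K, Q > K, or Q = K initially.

Q₀ = 8947 vs Keq = 383 ⇒ Q>K, reverse
Step 1:
                    A           E
  I           0.01995       1.887
  C           0.07275    -0.07275
  E            0.0927       1.814
  solve Keq expr → x = -0.03638; check Q = 383

Q₀ = 8947; Q > K (proceeds reverse)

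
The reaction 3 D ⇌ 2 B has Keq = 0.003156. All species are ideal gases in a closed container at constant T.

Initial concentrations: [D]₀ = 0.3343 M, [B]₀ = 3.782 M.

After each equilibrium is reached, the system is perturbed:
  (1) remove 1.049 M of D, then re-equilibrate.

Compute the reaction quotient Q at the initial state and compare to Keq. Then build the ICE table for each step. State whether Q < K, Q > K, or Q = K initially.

Q₀ = 382.9; Q > K (proceeds reverse)

Q₀ = 382.9 vs Keq = 0.003156 ⇒ Q>K, reverse
Step 1:
                  D         B
  Initial    0.3343     3.782
  Change      4.716    -3.144
  Equil       5.051    0.6377
  solve Keq expr → x = -1.572; check Q = 0.003156
Then remove 1.049 M of D.
Step 2:
                  D         B
  Initial     4.002    0.6377
  Change     0.2244   -0.1496
  Equil       4.226    0.4881
  solve Keq expr → x = -0.0748; check Q = 0.003156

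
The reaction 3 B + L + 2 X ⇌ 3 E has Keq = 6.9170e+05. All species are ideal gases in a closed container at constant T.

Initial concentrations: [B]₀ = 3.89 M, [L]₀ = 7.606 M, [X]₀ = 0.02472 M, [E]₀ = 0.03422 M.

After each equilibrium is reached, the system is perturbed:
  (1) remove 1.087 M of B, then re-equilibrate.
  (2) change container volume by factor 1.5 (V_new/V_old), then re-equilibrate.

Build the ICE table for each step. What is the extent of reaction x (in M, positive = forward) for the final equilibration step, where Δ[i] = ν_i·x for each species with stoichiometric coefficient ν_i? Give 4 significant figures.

x = -5.0383e-07 M

Q₀ = 1.4647e-04 vs Keq = 6.9170e+05 ⇒ Q<K, forward
Step 1:
                   B          L          X          E
  I             3.89      7.606    0.02472    0.03422
  C         -0.03708   -0.01236   -0.02472    0.03708
  E            3.853      7.594 1.0984e-06     0.0713
  solve Keq expr → x = 0.01236; check Q = 6.9170e+05
Then remove 1.087 M of B.
Step 2:
                   B          L          X          E
  I            2.766      7.594 1.0984e-06     0.0713
  C       1.0611e-06 3.5370e-07 7.0741e-07 -1.0611e-06
  E            2.766      7.594 1.8058e-06     0.0713
  solve Keq expr → x = -3.5370e-07; check Q = 6.9170e+05
Then change container volume by factor 1.5 (V_new/V_old).
Step 3:
                   B          L          X          E
  I            1.844      5.062 1.2039e-06    0.04753
  C       1.5115e-06 5.0383e-07 1.0077e-06 -1.5115e-06
  E            1.844      5.062 2.2115e-06    0.04753
  solve Keq expr → x = -5.0383e-07; check Q = 6.9170e+05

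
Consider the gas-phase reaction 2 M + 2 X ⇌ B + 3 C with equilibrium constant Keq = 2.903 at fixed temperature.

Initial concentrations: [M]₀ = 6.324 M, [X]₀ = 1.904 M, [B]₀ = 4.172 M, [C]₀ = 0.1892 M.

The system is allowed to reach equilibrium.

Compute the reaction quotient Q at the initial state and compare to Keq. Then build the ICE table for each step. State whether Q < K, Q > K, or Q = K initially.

Q₀ = 1.9489e-04; Q < K (proceeds forward)

Q₀ = 1.9489e-04 vs Keq = 2.903 ⇒ Q<K, forward
Step 1:
                    M           X           B           C
  I             6.324       1.904       4.172      0.1892
  C            -1.201      -1.201      0.6005       1.802
  E             5.123       0.703       4.773       1.991
  solve Keq expr → x = 0.6005; check Q = 2.903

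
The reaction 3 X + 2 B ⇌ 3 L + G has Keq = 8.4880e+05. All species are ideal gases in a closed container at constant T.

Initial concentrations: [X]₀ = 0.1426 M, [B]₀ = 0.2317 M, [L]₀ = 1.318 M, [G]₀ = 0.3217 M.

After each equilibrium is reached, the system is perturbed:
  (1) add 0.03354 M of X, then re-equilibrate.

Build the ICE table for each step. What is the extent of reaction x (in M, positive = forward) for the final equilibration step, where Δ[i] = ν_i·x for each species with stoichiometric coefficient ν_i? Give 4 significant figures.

x = 0.009712 M

Q₀ = 4731 vs Keq = 8.4880e+05 ⇒ Q<K, forward
Step 1:
                    X           B           L           G
  init         0.1426      0.2317       1.318      0.3217
  Δ           -0.1065    -0.07099      0.1065      0.0355
  eq          0.03611      0.1607       1.424      0.3572
  solve Keq expr → x = 0.0355; check Q = 8.4880e+05
Then add 0.03354 M of X.
Step 2:
                    X           B           L           G
  init        0.06965      0.1607       1.424      0.3572
  Δ          -0.02914    -0.01942     0.02914    0.009712
  eq          0.04052      0.1413       1.454      0.3669
  solve Keq expr → x = 0.009712; check Q = 8.4880e+05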